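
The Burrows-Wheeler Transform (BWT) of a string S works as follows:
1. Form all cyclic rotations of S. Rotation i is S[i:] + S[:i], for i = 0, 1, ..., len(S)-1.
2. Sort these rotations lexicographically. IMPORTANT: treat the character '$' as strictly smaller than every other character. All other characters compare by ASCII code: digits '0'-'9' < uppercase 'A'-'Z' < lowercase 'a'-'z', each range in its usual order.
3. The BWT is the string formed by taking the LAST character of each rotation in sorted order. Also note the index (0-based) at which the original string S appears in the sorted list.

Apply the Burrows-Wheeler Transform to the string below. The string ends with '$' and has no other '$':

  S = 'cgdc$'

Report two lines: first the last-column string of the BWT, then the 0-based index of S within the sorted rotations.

Answer: cd$gc
2

Derivation:
All 5 rotations (rotation i = S[i:]+S[:i]):
  rot[0] = cgdc$
  rot[1] = gdc$c
  rot[2] = dc$cg
  rot[3] = c$cgd
  rot[4] = $cgdc
Sorted (with $ < everything):
  sorted[0] = $cgdc  (last char: 'c')
  sorted[1] = c$cgd  (last char: 'd')
  sorted[2] = cgdc$  (last char: '$')
  sorted[3] = dc$cg  (last char: 'g')
  sorted[4] = gdc$c  (last char: 'c')
Last column: cd$gc
Original string S is at sorted index 2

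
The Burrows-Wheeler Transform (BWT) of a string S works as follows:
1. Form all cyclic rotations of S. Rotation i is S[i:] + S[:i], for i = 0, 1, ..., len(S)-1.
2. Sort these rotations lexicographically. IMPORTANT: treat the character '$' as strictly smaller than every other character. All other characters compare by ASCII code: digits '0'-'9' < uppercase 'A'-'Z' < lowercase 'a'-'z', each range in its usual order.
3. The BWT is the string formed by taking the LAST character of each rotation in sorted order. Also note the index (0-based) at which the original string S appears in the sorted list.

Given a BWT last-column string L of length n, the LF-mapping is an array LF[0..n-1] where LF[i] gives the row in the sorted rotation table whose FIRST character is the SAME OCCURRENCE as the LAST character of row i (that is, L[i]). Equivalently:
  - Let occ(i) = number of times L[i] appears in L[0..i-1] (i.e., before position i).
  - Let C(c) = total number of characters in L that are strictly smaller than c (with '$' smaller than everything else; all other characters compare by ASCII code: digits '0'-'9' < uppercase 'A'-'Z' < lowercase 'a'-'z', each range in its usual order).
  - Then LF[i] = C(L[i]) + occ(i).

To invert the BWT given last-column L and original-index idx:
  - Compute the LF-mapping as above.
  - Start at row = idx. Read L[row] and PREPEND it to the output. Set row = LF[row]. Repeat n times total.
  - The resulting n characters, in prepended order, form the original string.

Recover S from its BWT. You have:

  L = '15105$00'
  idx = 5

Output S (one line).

LF mapping: 4 6 5 1 7 0 2 3
Walk LF starting at row 5, prepending L[row]:
  step 1: row=5, L[5]='$', prepend. Next row=LF[5]=0
  step 2: row=0, L[0]='1', prepend. Next row=LF[0]=4
  step 3: row=4, L[4]='5', prepend. Next row=LF[4]=7
  step 4: row=7, L[7]='0', prepend. Next row=LF[7]=3
  step 5: row=3, L[3]='0', prepend. Next row=LF[3]=1
  step 6: row=1, L[1]='5', prepend. Next row=LF[1]=6
  step 7: row=6, L[6]='0', prepend. Next row=LF[6]=2
  step 8: row=2, L[2]='1', prepend. Next row=LF[2]=5
Reversed output: 1050051$

Answer: 1050051$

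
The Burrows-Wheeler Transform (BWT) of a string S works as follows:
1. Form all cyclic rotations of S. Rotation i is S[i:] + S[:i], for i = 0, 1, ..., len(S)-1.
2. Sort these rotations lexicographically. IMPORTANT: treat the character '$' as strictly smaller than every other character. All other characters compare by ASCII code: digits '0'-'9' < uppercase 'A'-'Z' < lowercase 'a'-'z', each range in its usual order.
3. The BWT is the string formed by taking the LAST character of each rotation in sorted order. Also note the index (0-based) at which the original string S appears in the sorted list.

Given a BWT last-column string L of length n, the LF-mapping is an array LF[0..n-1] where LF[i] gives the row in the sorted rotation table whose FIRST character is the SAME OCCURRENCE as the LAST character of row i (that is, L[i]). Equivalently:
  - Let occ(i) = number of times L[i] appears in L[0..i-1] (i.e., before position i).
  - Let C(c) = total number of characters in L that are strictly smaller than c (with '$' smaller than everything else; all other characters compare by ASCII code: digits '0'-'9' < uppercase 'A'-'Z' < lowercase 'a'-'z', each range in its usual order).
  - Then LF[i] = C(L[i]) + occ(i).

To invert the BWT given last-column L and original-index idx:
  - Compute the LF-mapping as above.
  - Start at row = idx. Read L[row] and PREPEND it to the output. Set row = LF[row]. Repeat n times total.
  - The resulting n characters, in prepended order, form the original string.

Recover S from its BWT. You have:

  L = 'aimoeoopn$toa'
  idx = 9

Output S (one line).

Answer: onomatopoeia$

Derivation:
LF mapping: 1 4 5 7 3 8 9 11 6 0 12 10 2
Walk LF starting at row 9, prepending L[row]:
  step 1: row=9, L[9]='$', prepend. Next row=LF[9]=0
  step 2: row=0, L[0]='a', prepend. Next row=LF[0]=1
  step 3: row=1, L[1]='i', prepend. Next row=LF[1]=4
  step 4: row=4, L[4]='e', prepend. Next row=LF[4]=3
  step 5: row=3, L[3]='o', prepend. Next row=LF[3]=7
  step 6: row=7, L[7]='p', prepend. Next row=LF[7]=11
  step 7: row=11, L[11]='o', prepend. Next row=LF[11]=10
  step 8: row=10, L[10]='t', prepend. Next row=LF[10]=12
  step 9: row=12, L[12]='a', prepend. Next row=LF[12]=2
  step 10: row=2, L[2]='m', prepend. Next row=LF[2]=5
  step 11: row=5, L[5]='o', prepend. Next row=LF[5]=8
  step 12: row=8, L[8]='n', prepend. Next row=LF[8]=6
  step 13: row=6, L[6]='o', prepend. Next row=LF[6]=9
Reversed output: onomatopoeia$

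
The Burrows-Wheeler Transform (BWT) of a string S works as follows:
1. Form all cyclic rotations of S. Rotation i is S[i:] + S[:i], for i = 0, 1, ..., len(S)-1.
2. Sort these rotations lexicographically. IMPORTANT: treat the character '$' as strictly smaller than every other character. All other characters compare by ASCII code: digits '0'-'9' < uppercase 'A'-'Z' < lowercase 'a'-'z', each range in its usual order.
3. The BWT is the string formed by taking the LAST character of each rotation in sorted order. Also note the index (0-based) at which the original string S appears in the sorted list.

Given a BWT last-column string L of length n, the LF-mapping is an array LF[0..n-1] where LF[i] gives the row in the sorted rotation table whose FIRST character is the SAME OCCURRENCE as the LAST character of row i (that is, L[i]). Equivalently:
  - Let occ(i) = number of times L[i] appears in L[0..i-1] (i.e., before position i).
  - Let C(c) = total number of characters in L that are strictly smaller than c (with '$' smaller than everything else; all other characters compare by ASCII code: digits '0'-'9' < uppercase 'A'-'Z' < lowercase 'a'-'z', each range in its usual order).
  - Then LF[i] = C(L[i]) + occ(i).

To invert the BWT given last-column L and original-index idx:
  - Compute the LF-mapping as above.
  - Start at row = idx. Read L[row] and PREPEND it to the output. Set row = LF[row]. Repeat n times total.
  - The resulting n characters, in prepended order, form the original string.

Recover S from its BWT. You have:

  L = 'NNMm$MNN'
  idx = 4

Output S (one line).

Answer: NMMNNmN$

Derivation:
LF mapping: 3 4 1 7 0 2 5 6
Walk LF starting at row 4, prepending L[row]:
  step 1: row=4, L[4]='$', prepend. Next row=LF[4]=0
  step 2: row=0, L[0]='N', prepend. Next row=LF[0]=3
  step 3: row=3, L[3]='m', prepend. Next row=LF[3]=7
  step 4: row=7, L[7]='N', prepend. Next row=LF[7]=6
  step 5: row=6, L[6]='N', prepend. Next row=LF[6]=5
  step 6: row=5, L[5]='M', prepend. Next row=LF[5]=2
  step 7: row=2, L[2]='M', prepend. Next row=LF[2]=1
  step 8: row=1, L[1]='N', prepend. Next row=LF[1]=4
Reversed output: NMMNNmN$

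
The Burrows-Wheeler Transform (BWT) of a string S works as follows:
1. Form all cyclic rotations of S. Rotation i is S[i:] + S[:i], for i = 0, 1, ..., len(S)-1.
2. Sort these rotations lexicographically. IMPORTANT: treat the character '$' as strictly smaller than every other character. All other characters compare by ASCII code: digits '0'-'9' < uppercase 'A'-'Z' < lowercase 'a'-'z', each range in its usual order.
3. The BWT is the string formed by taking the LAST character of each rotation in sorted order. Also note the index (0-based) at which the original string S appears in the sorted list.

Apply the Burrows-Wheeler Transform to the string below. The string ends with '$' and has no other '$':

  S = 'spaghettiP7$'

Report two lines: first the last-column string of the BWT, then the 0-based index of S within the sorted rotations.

Answer: 7Piphagts$te
9

Derivation:
All 12 rotations (rotation i = S[i:]+S[:i]):
  rot[0] = spaghettiP7$
  rot[1] = paghettiP7$s
  rot[2] = aghettiP7$sp
  rot[3] = ghettiP7$spa
  rot[4] = hettiP7$spag
  rot[5] = ettiP7$spagh
  rot[6] = ttiP7$spaghe
  rot[7] = tiP7$spaghet
  rot[8] = iP7$spaghett
  rot[9] = P7$spaghetti
  rot[10] = 7$spaghettiP
  rot[11] = $spaghettiP7
Sorted (with $ < everything):
  sorted[0] = $spaghettiP7  (last char: '7')
  sorted[1] = 7$spaghettiP  (last char: 'P')
  sorted[2] = P7$spaghetti  (last char: 'i')
  sorted[3] = aghettiP7$sp  (last char: 'p')
  sorted[4] = ettiP7$spagh  (last char: 'h')
  sorted[5] = ghettiP7$spa  (last char: 'a')
  sorted[6] = hettiP7$spag  (last char: 'g')
  sorted[7] = iP7$spaghett  (last char: 't')
  sorted[8] = paghettiP7$s  (last char: 's')
  sorted[9] = spaghettiP7$  (last char: '$')
  sorted[10] = tiP7$spaghet  (last char: 't')
  sorted[11] = ttiP7$spaghe  (last char: 'e')
Last column: 7Piphagts$te
Original string S is at sorted index 9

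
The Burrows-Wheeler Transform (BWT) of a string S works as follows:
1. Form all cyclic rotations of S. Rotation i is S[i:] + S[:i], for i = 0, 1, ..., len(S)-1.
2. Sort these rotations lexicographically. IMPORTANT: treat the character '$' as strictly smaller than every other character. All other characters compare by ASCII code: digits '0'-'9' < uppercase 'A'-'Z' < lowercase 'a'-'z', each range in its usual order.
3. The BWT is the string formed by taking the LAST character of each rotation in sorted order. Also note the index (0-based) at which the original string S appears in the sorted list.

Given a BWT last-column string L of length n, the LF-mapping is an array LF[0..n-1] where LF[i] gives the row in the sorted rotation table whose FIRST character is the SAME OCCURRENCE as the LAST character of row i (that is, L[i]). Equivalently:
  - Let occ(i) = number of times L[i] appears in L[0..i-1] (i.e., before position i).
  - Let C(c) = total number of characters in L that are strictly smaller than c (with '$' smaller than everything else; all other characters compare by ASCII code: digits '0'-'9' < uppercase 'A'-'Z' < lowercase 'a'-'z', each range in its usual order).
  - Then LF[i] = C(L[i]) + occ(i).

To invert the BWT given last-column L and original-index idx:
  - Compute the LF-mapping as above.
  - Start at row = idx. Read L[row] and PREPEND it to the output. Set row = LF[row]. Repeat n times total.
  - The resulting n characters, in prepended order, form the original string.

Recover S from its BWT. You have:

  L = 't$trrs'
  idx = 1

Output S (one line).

LF mapping: 4 0 5 1 2 3
Walk LF starting at row 1, prepending L[row]:
  step 1: row=1, L[1]='$', prepend. Next row=LF[1]=0
  step 2: row=0, L[0]='t', prepend. Next row=LF[0]=4
  step 3: row=4, L[4]='r', prepend. Next row=LF[4]=2
  step 4: row=2, L[2]='t', prepend. Next row=LF[2]=5
  step 5: row=5, L[5]='s', prepend. Next row=LF[5]=3
  step 6: row=3, L[3]='r', prepend. Next row=LF[3]=1
Reversed output: rstrt$

Answer: rstrt$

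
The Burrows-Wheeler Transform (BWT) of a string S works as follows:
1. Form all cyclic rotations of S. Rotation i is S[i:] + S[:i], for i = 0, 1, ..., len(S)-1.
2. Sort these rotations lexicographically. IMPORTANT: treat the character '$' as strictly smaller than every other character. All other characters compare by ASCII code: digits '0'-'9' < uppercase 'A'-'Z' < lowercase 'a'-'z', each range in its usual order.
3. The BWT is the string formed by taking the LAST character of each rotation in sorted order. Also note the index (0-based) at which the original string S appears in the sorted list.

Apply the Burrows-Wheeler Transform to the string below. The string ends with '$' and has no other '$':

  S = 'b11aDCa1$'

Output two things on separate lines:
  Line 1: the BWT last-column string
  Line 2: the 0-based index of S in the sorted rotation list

All 9 rotations (rotation i = S[i:]+S[:i]):
  rot[0] = b11aDCa1$
  rot[1] = 11aDCa1$b
  rot[2] = 1aDCa1$b1
  rot[3] = aDCa1$b11
  rot[4] = DCa1$b11a
  rot[5] = Ca1$b11aD
  rot[6] = a1$b11aDC
  rot[7] = 1$b11aDCa
  rot[8] = $b11aDCa1
Sorted (with $ < everything):
  sorted[0] = $b11aDCa1  (last char: '1')
  sorted[1] = 1$b11aDCa  (last char: 'a')
  sorted[2] = 11aDCa1$b  (last char: 'b')
  sorted[3] = 1aDCa1$b1  (last char: '1')
  sorted[4] = Ca1$b11aD  (last char: 'D')
  sorted[5] = DCa1$b11a  (last char: 'a')
  sorted[6] = a1$b11aDC  (last char: 'C')
  sorted[7] = aDCa1$b11  (last char: '1')
  sorted[8] = b11aDCa1$  (last char: '$')
Last column: 1ab1DaC1$
Original string S is at sorted index 8

Answer: 1ab1DaC1$
8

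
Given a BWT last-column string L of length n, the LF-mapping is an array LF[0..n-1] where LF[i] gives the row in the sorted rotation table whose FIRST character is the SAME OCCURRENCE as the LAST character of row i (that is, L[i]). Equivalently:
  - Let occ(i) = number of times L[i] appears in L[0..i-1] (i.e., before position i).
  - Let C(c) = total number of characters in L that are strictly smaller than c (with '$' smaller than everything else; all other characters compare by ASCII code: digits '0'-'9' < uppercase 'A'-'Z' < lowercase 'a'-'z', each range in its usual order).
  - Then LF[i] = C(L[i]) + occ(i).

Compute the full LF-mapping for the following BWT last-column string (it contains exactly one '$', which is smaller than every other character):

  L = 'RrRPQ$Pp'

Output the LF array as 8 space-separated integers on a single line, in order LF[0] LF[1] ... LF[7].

Answer: 4 7 5 1 3 0 2 6

Derivation:
Char counts: '$':1, 'P':2, 'Q':1, 'R':2, 'p':1, 'r':1
C (first-col start): C('$')=0, C('P')=1, C('Q')=3, C('R')=4, C('p')=6, C('r')=7
L[0]='R': occ=0, LF[0]=C('R')+0=4+0=4
L[1]='r': occ=0, LF[1]=C('r')+0=7+0=7
L[2]='R': occ=1, LF[2]=C('R')+1=4+1=5
L[3]='P': occ=0, LF[3]=C('P')+0=1+0=1
L[4]='Q': occ=0, LF[4]=C('Q')+0=3+0=3
L[5]='$': occ=0, LF[5]=C('$')+0=0+0=0
L[6]='P': occ=1, LF[6]=C('P')+1=1+1=2
L[7]='p': occ=0, LF[7]=C('p')+0=6+0=6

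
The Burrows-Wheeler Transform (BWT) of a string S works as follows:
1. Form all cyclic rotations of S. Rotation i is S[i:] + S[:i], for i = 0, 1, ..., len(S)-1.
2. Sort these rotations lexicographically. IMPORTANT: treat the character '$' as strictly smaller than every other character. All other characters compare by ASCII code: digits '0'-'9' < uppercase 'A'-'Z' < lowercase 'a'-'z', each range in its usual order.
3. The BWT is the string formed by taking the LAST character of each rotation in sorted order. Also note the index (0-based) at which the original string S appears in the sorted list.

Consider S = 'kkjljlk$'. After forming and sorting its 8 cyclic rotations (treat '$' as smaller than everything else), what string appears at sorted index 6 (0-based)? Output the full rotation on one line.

All 8 rotations (rotation i = S[i:]+S[:i]):
  rot[0] = kkjljlk$
  rot[1] = kjljlk$k
  rot[2] = jljlk$kk
  rot[3] = ljlk$kkj
  rot[4] = jlk$kkjl
  rot[5] = lk$kkjlj
  rot[6] = k$kkjljl
  rot[7] = $kkjljlk
Sorted (with $ < everything):
  sorted[0] = $kkjljlk
  sorted[1] = jljlk$kk
  sorted[2] = jlk$kkjl
  sorted[3] = k$kkjljl
  sorted[4] = kjljlk$k
  sorted[5] = kkjljlk$
  sorted[6] = ljlk$kkj
  sorted[7] = lk$kkjlj
sorted[6] = ljlk$kkj

Answer: ljlk$kkj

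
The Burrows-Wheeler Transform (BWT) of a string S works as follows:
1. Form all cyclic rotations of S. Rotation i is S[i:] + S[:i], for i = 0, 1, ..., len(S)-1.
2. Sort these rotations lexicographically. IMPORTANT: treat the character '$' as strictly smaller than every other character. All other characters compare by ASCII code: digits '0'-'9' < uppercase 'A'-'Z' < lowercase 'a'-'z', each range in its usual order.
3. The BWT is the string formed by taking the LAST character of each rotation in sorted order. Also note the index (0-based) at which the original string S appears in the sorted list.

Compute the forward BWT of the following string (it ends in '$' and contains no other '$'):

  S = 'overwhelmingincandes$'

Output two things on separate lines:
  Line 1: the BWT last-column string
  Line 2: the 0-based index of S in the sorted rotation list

Answer: scnnhvdnwgmeliai$eeor
16

Derivation:
All 21 rotations (rotation i = S[i:]+S[:i]):
  rot[0] = overwhelmingincandes$
  rot[1] = verwhelmingincandes$o
  rot[2] = erwhelmingincandes$ov
  rot[3] = rwhelmingincandes$ove
  rot[4] = whelmingincandes$over
  rot[5] = helmingincandes$overw
  rot[6] = elmingincandes$overwh
  rot[7] = lmingincandes$overwhe
  rot[8] = mingincandes$overwhel
  rot[9] = ingincandes$overwhelm
  rot[10] = ngincandes$overwhelmi
  rot[11] = gincandes$overwhelmin
  rot[12] = incandes$overwhelming
  rot[13] = ncandes$overwhelmingi
  rot[14] = candes$overwhelmingin
  rot[15] = andes$overwhelminginc
  rot[16] = ndes$overwhelminginca
  rot[17] = des$overwhelmingincan
  rot[18] = es$overwhelmingincand
  rot[19] = s$overwhelmingincande
  rot[20] = $overwhelmingincandes
Sorted (with $ < everything):
  sorted[0] = $overwhelmingincandes  (last char: 's')
  sorted[1] = andes$overwhelminginc  (last char: 'c')
  sorted[2] = candes$overwhelmingin  (last char: 'n')
  sorted[3] = des$overwhelmingincan  (last char: 'n')
  sorted[4] = elmingincandes$overwh  (last char: 'h')
  sorted[5] = erwhelmingincandes$ov  (last char: 'v')
  sorted[6] = es$overwhelmingincand  (last char: 'd')
  sorted[7] = gincandes$overwhelmin  (last char: 'n')
  sorted[8] = helmingincandes$overw  (last char: 'w')
  sorted[9] = incandes$overwhelming  (last char: 'g')
  sorted[10] = ingincandes$overwhelm  (last char: 'm')
  sorted[11] = lmingincandes$overwhe  (last char: 'e')
  sorted[12] = mingincandes$overwhel  (last char: 'l')
  sorted[13] = ncandes$overwhelmingi  (last char: 'i')
  sorted[14] = ndes$overwhelminginca  (last char: 'a')
  sorted[15] = ngincandes$overwhelmi  (last char: 'i')
  sorted[16] = overwhelmingincandes$  (last char: '$')
  sorted[17] = rwhelmingincandes$ove  (last char: 'e')
  sorted[18] = s$overwhelmingincande  (last char: 'e')
  sorted[19] = verwhelmingincandes$o  (last char: 'o')
  sorted[20] = whelmingincandes$over  (last char: 'r')
Last column: scnnhvdnwgmeliai$eeor
Original string S is at sorted index 16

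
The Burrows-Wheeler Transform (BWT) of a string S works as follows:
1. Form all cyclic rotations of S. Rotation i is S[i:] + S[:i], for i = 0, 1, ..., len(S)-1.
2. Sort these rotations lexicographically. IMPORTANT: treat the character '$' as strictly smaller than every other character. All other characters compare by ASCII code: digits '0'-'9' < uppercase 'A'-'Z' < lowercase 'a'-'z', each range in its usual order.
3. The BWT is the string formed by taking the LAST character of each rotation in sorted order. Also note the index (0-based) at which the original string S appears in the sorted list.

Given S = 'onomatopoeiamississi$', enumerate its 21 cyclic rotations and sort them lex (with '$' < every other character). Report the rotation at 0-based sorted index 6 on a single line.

All 21 rotations (rotation i = S[i:]+S[:i]):
  rot[0] = onomatopoeiamississi$
  rot[1] = nomatopoeiamississi$o
  rot[2] = omatopoeiamississi$on
  rot[3] = matopoeiamississi$ono
  rot[4] = atopoeiamississi$onom
  rot[5] = topoeiamississi$onoma
  rot[6] = opoeiamississi$onomat
  rot[7] = poeiamississi$onomato
  rot[8] = oeiamississi$onomatop
  rot[9] = eiamississi$onomatopo
  rot[10] = iamississi$onomatopoe
  rot[11] = amississi$onomatopoei
  rot[12] = mississi$onomatopoeia
  rot[13] = ississi$onomatopoeiam
  rot[14] = ssissi$onomatopoeiami
  rot[15] = sissi$onomatopoeiamis
  rot[16] = issi$onomatopoeiamiss
  rot[17] = ssi$onomatopoeiamissi
  rot[18] = si$onomatopoeiamissis
  rot[19] = i$onomatopoeiamississ
  rot[20] = $onomatopoeiamississi
Sorted (with $ < everything):
  sorted[0] = $onomatopoeiamississi
  sorted[1] = amississi$onomatopoei
  sorted[2] = atopoeiamississi$onom
  sorted[3] = eiamississi$onomatopo
  sorted[4] = i$onomatopoeiamississ
  sorted[5] = iamississi$onomatopoe
  sorted[6] = issi$onomatopoeiamiss
  sorted[7] = ississi$onomatopoeiam
  sorted[8] = matopoeiamississi$ono
  sorted[9] = mississi$onomatopoeia
  sorted[10] = nomatopoeiamississi$o
  sorted[11] = oeiamississi$onomatop
  sorted[12] = omatopoeiamississi$on
  sorted[13] = onomatopoeiamississi$
  sorted[14] = opoeiamississi$onomat
  sorted[15] = poeiamississi$onomato
  sorted[16] = si$onomatopoeiamissis
  sorted[17] = sissi$onomatopoeiamis
  sorted[18] = ssi$onomatopoeiamissi
  sorted[19] = ssissi$onomatopoeiami
  sorted[20] = topoeiamississi$onoma
sorted[6] = issi$onomatopoeiamiss

Answer: issi$onomatopoeiamiss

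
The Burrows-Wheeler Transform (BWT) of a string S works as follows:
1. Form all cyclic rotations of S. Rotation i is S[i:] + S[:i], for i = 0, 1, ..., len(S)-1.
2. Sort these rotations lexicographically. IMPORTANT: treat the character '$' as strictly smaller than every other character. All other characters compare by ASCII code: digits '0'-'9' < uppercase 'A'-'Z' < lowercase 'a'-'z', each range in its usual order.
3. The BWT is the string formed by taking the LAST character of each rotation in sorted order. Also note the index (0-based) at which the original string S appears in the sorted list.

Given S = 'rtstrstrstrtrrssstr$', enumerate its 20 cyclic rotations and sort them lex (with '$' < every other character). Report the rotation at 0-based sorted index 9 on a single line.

Answer: sstr$rtstrstrstrtrrs

Derivation:
All 20 rotations (rotation i = S[i:]+S[:i]):
  rot[0] = rtstrstrstrtrrssstr$
  rot[1] = tstrstrstrtrrssstr$r
  rot[2] = strstrstrtrrssstr$rt
  rot[3] = trstrstrtrrssstr$rts
  rot[4] = rstrstrtrrssstr$rtst
  rot[5] = strstrtrrssstr$rtstr
  rot[6] = trstrtrrssstr$rtstrs
  rot[7] = rstrtrrssstr$rtstrst
  rot[8] = strtrrssstr$rtstrstr
  rot[9] = trtrrssstr$rtstrstrs
  rot[10] = rtrrssstr$rtstrstrst
  rot[11] = trrssstr$rtstrstrstr
  rot[12] = rrssstr$rtstrstrstrt
  rot[13] = rssstr$rtstrstrstrtr
  rot[14] = ssstr$rtstrstrstrtrr
  rot[15] = sstr$rtstrstrstrtrrs
  rot[16] = str$rtstrstrstrtrrss
  rot[17] = tr$rtstrstrstrtrrsss
  rot[18] = r$rtstrstrstrtrrssst
  rot[19] = $rtstrstrstrtrrssstr
Sorted (with $ < everything):
  sorted[0] = $rtstrstrstrtrrssstr
  sorted[1] = r$rtstrstrstrtrrssst
  sorted[2] = rrssstr$rtstrstrstrt
  sorted[3] = rssstr$rtstrstrstrtr
  sorted[4] = rstrstrtrrssstr$rtst
  sorted[5] = rstrtrrssstr$rtstrst
  sorted[6] = rtrrssstr$rtstrstrst
  sorted[7] = rtstrstrstrtrrssstr$
  sorted[8] = ssstr$rtstrstrstrtrr
  sorted[9] = sstr$rtstrstrstrtrrs
  sorted[10] = str$rtstrstrstrtrrss
  sorted[11] = strstrstrtrrssstr$rt
  sorted[12] = strstrtrrssstr$rtstr
  sorted[13] = strtrrssstr$rtstrstr
  sorted[14] = tr$rtstrstrstrtrrsss
  sorted[15] = trrssstr$rtstrstrstr
  sorted[16] = trstrstrtrrssstr$rts
  sorted[17] = trstrtrrssstr$rtstrs
  sorted[18] = trtrrssstr$rtstrstrs
  sorted[19] = tstrstrstrtrrssstr$r
sorted[9] = sstr$rtstrstrstrtrrs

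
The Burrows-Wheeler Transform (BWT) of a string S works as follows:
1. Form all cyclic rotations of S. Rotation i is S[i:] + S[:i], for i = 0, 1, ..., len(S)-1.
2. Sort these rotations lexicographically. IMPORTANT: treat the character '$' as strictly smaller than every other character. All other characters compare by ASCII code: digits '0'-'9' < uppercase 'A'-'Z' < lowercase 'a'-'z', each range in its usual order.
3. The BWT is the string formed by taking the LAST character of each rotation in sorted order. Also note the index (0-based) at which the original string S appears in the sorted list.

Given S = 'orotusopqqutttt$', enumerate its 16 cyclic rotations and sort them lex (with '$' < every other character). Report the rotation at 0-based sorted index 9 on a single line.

Answer: t$orotusopqquttt

Derivation:
All 16 rotations (rotation i = S[i:]+S[:i]):
  rot[0] = orotusopqqutttt$
  rot[1] = rotusopqqutttt$o
  rot[2] = otusopqqutttt$or
  rot[3] = tusopqqutttt$oro
  rot[4] = usopqqutttt$orot
  rot[5] = sopqqutttt$orotu
  rot[6] = opqqutttt$orotus
  rot[7] = pqqutttt$orotuso
  rot[8] = qqutttt$orotusop
  rot[9] = qutttt$orotusopq
  rot[10] = utttt$orotusopqq
  rot[11] = tttt$orotusopqqu
  rot[12] = ttt$orotusopqqut
  rot[13] = tt$orotusopqqutt
  rot[14] = t$orotusopqquttt
  rot[15] = $orotusopqqutttt
Sorted (with $ < everything):
  sorted[0] = $orotusopqqutttt
  sorted[1] = opqqutttt$orotus
  sorted[2] = orotusopqqutttt$
  sorted[3] = otusopqqutttt$or
  sorted[4] = pqqutttt$orotuso
  sorted[5] = qqutttt$orotusop
  sorted[6] = qutttt$orotusopq
  sorted[7] = rotusopqqutttt$o
  sorted[8] = sopqqutttt$orotu
  sorted[9] = t$orotusopqquttt
  sorted[10] = tt$orotusopqqutt
  sorted[11] = ttt$orotusopqqut
  sorted[12] = tttt$orotusopqqu
  sorted[13] = tusopqqutttt$oro
  sorted[14] = usopqqutttt$orot
  sorted[15] = utttt$orotusopqq
sorted[9] = t$orotusopqquttt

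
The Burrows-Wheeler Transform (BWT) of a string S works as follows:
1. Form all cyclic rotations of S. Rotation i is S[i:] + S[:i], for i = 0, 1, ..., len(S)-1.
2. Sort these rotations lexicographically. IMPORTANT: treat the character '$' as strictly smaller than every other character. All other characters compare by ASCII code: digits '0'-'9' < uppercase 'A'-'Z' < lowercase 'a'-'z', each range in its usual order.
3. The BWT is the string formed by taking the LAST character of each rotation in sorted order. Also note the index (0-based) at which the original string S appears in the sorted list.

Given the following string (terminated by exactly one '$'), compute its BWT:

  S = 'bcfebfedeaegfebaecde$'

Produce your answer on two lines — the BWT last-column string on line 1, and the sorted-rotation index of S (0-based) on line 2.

Answer: ebee$eebceddffafagcbe
4

Derivation:
All 21 rotations (rotation i = S[i:]+S[:i]):
  rot[0] = bcfebfedeaegfebaecde$
  rot[1] = cfebfedeaegfebaecde$b
  rot[2] = febfedeaegfebaecde$bc
  rot[3] = ebfedeaegfebaecde$bcf
  rot[4] = bfedeaegfebaecde$bcfe
  rot[5] = fedeaegfebaecde$bcfeb
  rot[6] = edeaegfebaecde$bcfebf
  rot[7] = deaegfebaecde$bcfebfe
  rot[8] = eaegfebaecde$bcfebfed
  rot[9] = aegfebaecde$bcfebfede
  rot[10] = egfebaecde$bcfebfedea
  rot[11] = gfebaecde$bcfebfedeae
  rot[12] = febaecde$bcfebfedeaeg
  rot[13] = ebaecde$bcfebfedeaegf
  rot[14] = baecde$bcfebfedeaegfe
  rot[15] = aecde$bcfebfedeaegfeb
  rot[16] = ecde$bcfebfedeaegfeba
  rot[17] = cde$bcfebfedeaegfebae
  rot[18] = de$bcfebfedeaegfebaec
  rot[19] = e$bcfebfedeaegfebaecd
  rot[20] = $bcfebfedeaegfebaecde
Sorted (with $ < everything):
  sorted[0] = $bcfebfedeaegfebaecde  (last char: 'e')
  sorted[1] = aecde$bcfebfedeaegfeb  (last char: 'b')
  sorted[2] = aegfebaecde$bcfebfede  (last char: 'e')
  sorted[3] = baecde$bcfebfedeaegfe  (last char: 'e')
  sorted[4] = bcfebfedeaegfebaecde$  (last char: '$')
  sorted[5] = bfedeaegfebaecde$bcfe  (last char: 'e')
  sorted[6] = cde$bcfebfedeaegfebae  (last char: 'e')
  sorted[7] = cfebfedeaegfebaecde$b  (last char: 'b')
  sorted[8] = de$bcfebfedeaegfebaec  (last char: 'c')
  sorted[9] = deaegfebaecde$bcfebfe  (last char: 'e')
  sorted[10] = e$bcfebfedeaegfebaecd  (last char: 'd')
  sorted[11] = eaegfebaecde$bcfebfed  (last char: 'd')
  sorted[12] = ebaecde$bcfebfedeaegf  (last char: 'f')
  sorted[13] = ebfedeaegfebaecde$bcf  (last char: 'f')
  sorted[14] = ecde$bcfebfedeaegfeba  (last char: 'a')
  sorted[15] = edeaegfebaecde$bcfebf  (last char: 'f')
  sorted[16] = egfebaecde$bcfebfedea  (last char: 'a')
  sorted[17] = febaecde$bcfebfedeaeg  (last char: 'g')
  sorted[18] = febfedeaegfebaecde$bc  (last char: 'c')
  sorted[19] = fedeaegfebaecde$bcfeb  (last char: 'b')
  sorted[20] = gfebaecde$bcfebfedeae  (last char: 'e')
Last column: ebee$eebceddffafagcbe
Original string S is at sorted index 4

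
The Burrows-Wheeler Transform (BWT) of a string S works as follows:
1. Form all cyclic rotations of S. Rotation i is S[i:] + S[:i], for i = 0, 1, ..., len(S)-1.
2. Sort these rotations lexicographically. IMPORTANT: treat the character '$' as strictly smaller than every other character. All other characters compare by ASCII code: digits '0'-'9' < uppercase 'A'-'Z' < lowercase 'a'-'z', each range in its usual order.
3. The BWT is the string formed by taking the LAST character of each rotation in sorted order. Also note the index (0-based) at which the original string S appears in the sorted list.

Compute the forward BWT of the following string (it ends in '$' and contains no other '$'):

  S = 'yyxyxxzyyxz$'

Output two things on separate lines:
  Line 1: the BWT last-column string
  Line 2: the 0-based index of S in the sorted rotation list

All 12 rotations (rotation i = S[i:]+S[:i]):
  rot[0] = yyxyxxzyyxz$
  rot[1] = yxyxxzyyxz$y
  rot[2] = xyxxzyyxz$yy
  rot[3] = yxxzyyxz$yyx
  rot[4] = xxzyyxz$yyxy
  rot[5] = xzyyxz$yyxyx
  rot[6] = zyyxz$yyxyxx
  rot[7] = yyxz$yyxyxxz
  rot[8] = yxz$yyxyxxzy
  rot[9] = xz$yyxyxxzyy
  rot[10] = z$yyxyxxzyyx
  rot[11] = $yyxyxxzyyxz
Sorted (with $ < everything):
  sorted[0] = $yyxyxxzyyxz  (last char: 'z')
  sorted[1] = xxzyyxz$yyxy  (last char: 'y')
  sorted[2] = xyxxzyyxz$yy  (last char: 'y')
  sorted[3] = xz$yyxyxxzyy  (last char: 'y')
  sorted[4] = xzyyxz$yyxyx  (last char: 'x')
  sorted[5] = yxxzyyxz$yyx  (last char: 'x')
  sorted[6] = yxyxxzyyxz$y  (last char: 'y')
  sorted[7] = yxz$yyxyxxzy  (last char: 'y')
  sorted[8] = yyxyxxzyyxz$  (last char: '$')
  sorted[9] = yyxz$yyxyxxz  (last char: 'z')
  sorted[10] = z$yyxyxxzyyx  (last char: 'x')
  sorted[11] = zyyxz$yyxyxx  (last char: 'x')
Last column: zyyyxxyy$zxx
Original string S is at sorted index 8

Answer: zyyyxxyy$zxx
8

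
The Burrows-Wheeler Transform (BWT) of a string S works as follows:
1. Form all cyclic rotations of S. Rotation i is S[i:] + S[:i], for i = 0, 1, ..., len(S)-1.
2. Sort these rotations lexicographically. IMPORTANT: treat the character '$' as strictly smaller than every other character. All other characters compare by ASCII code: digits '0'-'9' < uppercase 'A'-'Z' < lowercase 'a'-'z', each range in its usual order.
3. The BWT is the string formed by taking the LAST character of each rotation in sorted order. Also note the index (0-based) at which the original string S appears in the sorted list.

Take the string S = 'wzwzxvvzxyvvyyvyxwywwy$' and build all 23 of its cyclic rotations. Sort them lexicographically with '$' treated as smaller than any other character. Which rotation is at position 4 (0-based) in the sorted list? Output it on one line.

Answer: vyyvyxwywwy$wzwzxvvzxyv

Derivation:
All 23 rotations (rotation i = S[i:]+S[:i]):
  rot[0] = wzwzxvvzxyvvyyvyxwywwy$
  rot[1] = zwzxvvzxyvvyyvyxwywwy$w
  rot[2] = wzxvvzxyvvyyvyxwywwy$wz
  rot[3] = zxvvzxyvvyyvyxwywwy$wzw
  rot[4] = xvvzxyvvyyvyxwywwy$wzwz
  rot[5] = vvzxyvvyyvyxwywwy$wzwzx
  rot[6] = vzxyvvyyvyxwywwy$wzwzxv
  rot[7] = zxyvvyyvyxwywwy$wzwzxvv
  rot[8] = xyvvyyvyxwywwy$wzwzxvvz
  rot[9] = yvvyyvyxwywwy$wzwzxvvzx
  rot[10] = vvyyvyxwywwy$wzwzxvvzxy
  rot[11] = vyyvyxwywwy$wzwzxvvzxyv
  rot[12] = yyvyxwywwy$wzwzxvvzxyvv
  rot[13] = yvyxwywwy$wzwzxvvzxyvvy
  rot[14] = vyxwywwy$wzwzxvvzxyvvyy
  rot[15] = yxwywwy$wzwzxvvzxyvvyyv
  rot[16] = xwywwy$wzwzxvvzxyvvyyvy
  rot[17] = wywwy$wzwzxvvzxyvvyyvyx
  rot[18] = ywwy$wzwzxvvzxyvvyyvyxw
  rot[19] = wwy$wzwzxvvzxyvvyyvyxwy
  rot[20] = wy$wzwzxvvzxyvvyyvyxwyw
  rot[21] = y$wzwzxvvzxyvvyyvyxwyww
  rot[22] = $wzwzxvvzxyvvyyvyxwywwy
Sorted (with $ < everything):
  sorted[0] = $wzwzxvvzxyvvyyvyxwywwy
  sorted[1] = vvyyvyxwywwy$wzwzxvvzxy
  sorted[2] = vvzxyvvyyvyxwywwy$wzwzx
  sorted[3] = vyxwywwy$wzwzxvvzxyvvyy
  sorted[4] = vyyvyxwywwy$wzwzxvvzxyv
  sorted[5] = vzxyvvyyvyxwywwy$wzwzxv
  sorted[6] = wwy$wzwzxvvzxyvvyyvyxwy
  sorted[7] = wy$wzwzxvvzxyvvyyvyxwyw
  sorted[8] = wywwy$wzwzxvvzxyvvyyvyx
  sorted[9] = wzwzxvvzxyvvyyvyxwywwy$
  sorted[10] = wzxvvzxyvvyyvyxwywwy$wz
  sorted[11] = xvvzxyvvyyvyxwywwy$wzwz
  sorted[12] = xwywwy$wzwzxvvzxyvvyyvy
  sorted[13] = xyvvyyvyxwywwy$wzwzxvvz
  sorted[14] = y$wzwzxvvzxyvvyyvyxwyww
  sorted[15] = yvvyyvyxwywwy$wzwzxvvzx
  sorted[16] = yvyxwywwy$wzwzxvvzxyvvy
  sorted[17] = ywwy$wzwzxvvzxyvvyyvyxw
  sorted[18] = yxwywwy$wzwzxvvzxyvvyyv
  sorted[19] = yyvyxwywwy$wzwzxvvzxyvv
  sorted[20] = zwzxvvzxyvvyyvyxwywwy$w
  sorted[21] = zxvvzxyvvyyvyxwywwy$wzw
  sorted[22] = zxyvvyyvyxwywwy$wzwzxvv
sorted[4] = vyyvyxwywwy$wzwzxvvzxyv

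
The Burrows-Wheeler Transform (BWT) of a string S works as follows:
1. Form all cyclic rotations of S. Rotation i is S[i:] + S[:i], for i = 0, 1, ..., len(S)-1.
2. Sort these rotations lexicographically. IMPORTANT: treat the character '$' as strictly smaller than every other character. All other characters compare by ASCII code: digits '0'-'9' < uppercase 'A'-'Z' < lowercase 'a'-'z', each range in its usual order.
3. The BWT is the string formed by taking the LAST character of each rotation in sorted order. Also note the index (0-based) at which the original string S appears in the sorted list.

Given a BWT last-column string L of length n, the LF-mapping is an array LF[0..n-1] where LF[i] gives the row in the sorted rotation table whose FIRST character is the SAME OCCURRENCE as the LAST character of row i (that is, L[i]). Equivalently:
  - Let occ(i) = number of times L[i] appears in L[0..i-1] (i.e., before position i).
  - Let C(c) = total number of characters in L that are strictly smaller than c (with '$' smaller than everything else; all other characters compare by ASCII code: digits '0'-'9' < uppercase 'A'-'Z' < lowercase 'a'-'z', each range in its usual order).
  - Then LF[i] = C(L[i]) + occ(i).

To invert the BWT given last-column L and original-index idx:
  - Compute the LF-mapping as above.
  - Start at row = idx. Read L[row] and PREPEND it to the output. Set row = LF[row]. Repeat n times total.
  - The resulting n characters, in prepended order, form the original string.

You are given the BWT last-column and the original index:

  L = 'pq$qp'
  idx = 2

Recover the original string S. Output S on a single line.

Answer: pqqp$

Derivation:
LF mapping: 1 3 0 4 2
Walk LF starting at row 2, prepending L[row]:
  step 1: row=2, L[2]='$', prepend. Next row=LF[2]=0
  step 2: row=0, L[0]='p', prepend. Next row=LF[0]=1
  step 3: row=1, L[1]='q', prepend. Next row=LF[1]=3
  step 4: row=3, L[3]='q', prepend. Next row=LF[3]=4
  step 5: row=4, L[4]='p', prepend. Next row=LF[4]=2
Reversed output: pqqp$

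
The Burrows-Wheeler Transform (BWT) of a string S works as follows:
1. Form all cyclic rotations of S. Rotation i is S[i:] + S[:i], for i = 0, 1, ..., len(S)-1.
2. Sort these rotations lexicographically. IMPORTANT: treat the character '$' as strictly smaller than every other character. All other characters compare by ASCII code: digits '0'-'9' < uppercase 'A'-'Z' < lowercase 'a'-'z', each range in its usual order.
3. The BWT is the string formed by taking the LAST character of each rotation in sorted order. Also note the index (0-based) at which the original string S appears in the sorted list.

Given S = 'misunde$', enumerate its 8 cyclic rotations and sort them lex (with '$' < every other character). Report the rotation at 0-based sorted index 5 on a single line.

All 8 rotations (rotation i = S[i:]+S[:i]):
  rot[0] = misunde$
  rot[1] = isunde$m
  rot[2] = sunde$mi
  rot[3] = unde$mis
  rot[4] = nde$misu
  rot[5] = de$misun
  rot[6] = e$misund
  rot[7] = $misunde
Sorted (with $ < everything):
  sorted[0] = $misunde
  sorted[1] = de$misun
  sorted[2] = e$misund
  sorted[3] = isunde$m
  sorted[4] = misunde$
  sorted[5] = nde$misu
  sorted[6] = sunde$mi
  sorted[7] = unde$mis
sorted[5] = nde$misu

Answer: nde$misu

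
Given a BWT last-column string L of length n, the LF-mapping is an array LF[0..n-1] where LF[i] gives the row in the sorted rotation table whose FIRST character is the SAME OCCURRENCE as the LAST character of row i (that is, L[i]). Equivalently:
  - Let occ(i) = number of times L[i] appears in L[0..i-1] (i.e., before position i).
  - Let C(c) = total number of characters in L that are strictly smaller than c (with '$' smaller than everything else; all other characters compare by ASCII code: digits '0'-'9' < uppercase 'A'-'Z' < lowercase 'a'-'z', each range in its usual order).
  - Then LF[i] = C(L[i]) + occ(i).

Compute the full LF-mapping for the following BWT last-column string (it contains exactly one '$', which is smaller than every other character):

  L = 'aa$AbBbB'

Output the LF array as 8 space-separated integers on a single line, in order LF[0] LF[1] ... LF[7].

Char counts: '$':1, 'A':1, 'B':2, 'a':2, 'b':2
C (first-col start): C('$')=0, C('A')=1, C('B')=2, C('a')=4, C('b')=6
L[0]='a': occ=0, LF[0]=C('a')+0=4+0=4
L[1]='a': occ=1, LF[1]=C('a')+1=4+1=5
L[2]='$': occ=0, LF[2]=C('$')+0=0+0=0
L[3]='A': occ=0, LF[3]=C('A')+0=1+0=1
L[4]='b': occ=0, LF[4]=C('b')+0=6+0=6
L[5]='B': occ=0, LF[5]=C('B')+0=2+0=2
L[6]='b': occ=1, LF[6]=C('b')+1=6+1=7
L[7]='B': occ=1, LF[7]=C('B')+1=2+1=3

Answer: 4 5 0 1 6 2 7 3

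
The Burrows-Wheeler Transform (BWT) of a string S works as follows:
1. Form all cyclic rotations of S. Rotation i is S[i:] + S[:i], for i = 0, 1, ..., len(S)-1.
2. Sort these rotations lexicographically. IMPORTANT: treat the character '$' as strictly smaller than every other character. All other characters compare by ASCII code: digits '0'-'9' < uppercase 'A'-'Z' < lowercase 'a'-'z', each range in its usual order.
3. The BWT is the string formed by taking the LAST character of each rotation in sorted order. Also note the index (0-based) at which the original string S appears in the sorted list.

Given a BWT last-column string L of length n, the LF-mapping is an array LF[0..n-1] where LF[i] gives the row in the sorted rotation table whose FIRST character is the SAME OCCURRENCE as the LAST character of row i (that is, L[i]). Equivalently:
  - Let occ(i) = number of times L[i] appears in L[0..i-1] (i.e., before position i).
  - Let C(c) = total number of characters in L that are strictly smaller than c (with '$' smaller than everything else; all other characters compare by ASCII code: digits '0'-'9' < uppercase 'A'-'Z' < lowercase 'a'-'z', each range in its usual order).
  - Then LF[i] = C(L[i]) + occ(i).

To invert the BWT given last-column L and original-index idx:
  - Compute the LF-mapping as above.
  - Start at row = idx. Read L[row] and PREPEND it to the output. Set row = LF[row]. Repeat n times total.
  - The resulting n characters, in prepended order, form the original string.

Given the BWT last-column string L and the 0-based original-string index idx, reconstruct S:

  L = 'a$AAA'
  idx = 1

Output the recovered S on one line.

Answer: AAAa$

Derivation:
LF mapping: 4 0 1 2 3
Walk LF starting at row 1, prepending L[row]:
  step 1: row=1, L[1]='$', prepend. Next row=LF[1]=0
  step 2: row=0, L[0]='a', prepend. Next row=LF[0]=4
  step 3: row=4, L[4]='A', prepend. Next row=LF[4]=3
  step 4: row=3, L[3]='A', prepend. Next row=LF[3]=2
  step 5: row=2, L[2]='A', prepend. Next row=LF[2]=1
Reversed output: AAAa$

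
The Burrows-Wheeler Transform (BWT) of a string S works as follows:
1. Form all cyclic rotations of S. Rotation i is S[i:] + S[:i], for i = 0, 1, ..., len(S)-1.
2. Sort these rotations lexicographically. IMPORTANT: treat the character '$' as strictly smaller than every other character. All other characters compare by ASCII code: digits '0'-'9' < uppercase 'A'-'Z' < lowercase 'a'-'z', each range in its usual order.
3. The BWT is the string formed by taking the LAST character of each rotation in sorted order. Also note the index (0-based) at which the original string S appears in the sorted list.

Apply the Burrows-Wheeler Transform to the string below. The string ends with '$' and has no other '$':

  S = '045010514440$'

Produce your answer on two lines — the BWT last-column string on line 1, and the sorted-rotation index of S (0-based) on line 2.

All 13 rotations (rotation i = S[i:]+S[:i]):
  rot[0] = 045010514440$
  rot[1] = 45010514440$0
  rot[2] = 5010514440$04
  rot[3] = 010514440$045
  rot[4] = 10514440$0450
  rot[5] = 0514440$04501
  rot[6] = 514440$045010
  rot[7] = 14440$0450105
  rot[8] = 4440$04501051
  rot[9] = 440$045010514
  rot[10] = 40$0450105144
  rot[11] = 0$04501051444
  rot[12] = $045010514440
Sorted (with $ < everything):
  sorted[0] = $045010514440  (last char: '0')
  sorted[1] = 0$04501051444  (last char: '4')
  sorted[2] = 010514440$045  (last char: '5')
  sorted[3] = 045010514440$  (last char: '$')
  sorted[4] = 0514440$04501  (last char: '1')
  sorted[5] = 10514440$0450  (last char: '0')
  sorted[6] = 14440$0450105  (last char: '5')
  sorted[7] = 40$0450105144  (last char: '4')
  sorted[8] = 440$045010514  (last char: '4')
  sorted[9] = 4440$04501051  (last char: '1')
  sorted[10] = 45010514440$0  (last char: '0')
  sorted[11] = 5010514440$04  (last char: '4')
  sorted[12] = 514440$045010  (last char: '0')
Last column: 045$105441040
Original string S is at sorted index 3

Answer: 045$105441040
3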